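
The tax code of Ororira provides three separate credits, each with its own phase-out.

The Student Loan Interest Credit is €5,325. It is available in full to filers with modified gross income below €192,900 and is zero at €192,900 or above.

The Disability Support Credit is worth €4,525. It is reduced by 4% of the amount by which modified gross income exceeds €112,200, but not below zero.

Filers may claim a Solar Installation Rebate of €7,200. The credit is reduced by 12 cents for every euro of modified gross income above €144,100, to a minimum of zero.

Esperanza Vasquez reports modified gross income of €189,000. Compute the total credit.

Student Loan Interest Credit: €189,000 is below the €192,900 cutoff, so the full €5,325 applies.
Disability Support Credit: 4% of the €76,800 excess over €112,200 is €3,072; credit = €4,525 − €3,072 = €1,453.
Solar Installation Rebate: 12% of the €44,900 excess over €144,100 is €5,388; credit = €7,200 − €5,388 = €1,812.
Total: €5,325 + €1,453 + €1,812 = €8,590.

€8,590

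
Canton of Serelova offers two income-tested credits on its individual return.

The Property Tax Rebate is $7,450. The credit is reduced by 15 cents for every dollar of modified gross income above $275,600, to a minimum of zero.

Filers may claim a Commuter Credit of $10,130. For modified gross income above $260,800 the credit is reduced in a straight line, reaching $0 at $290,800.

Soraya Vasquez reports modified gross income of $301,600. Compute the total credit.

$3,550

Property Tax Rebate: 15% of the $26,000 excess over $275,600 is $3,900; credit = $7,450 − $3,900 = $3,550.
Commuter Credit: $301,600 is at or above $290,800, so the credit is $0.
Total: $3,550 + $0 = $3,550.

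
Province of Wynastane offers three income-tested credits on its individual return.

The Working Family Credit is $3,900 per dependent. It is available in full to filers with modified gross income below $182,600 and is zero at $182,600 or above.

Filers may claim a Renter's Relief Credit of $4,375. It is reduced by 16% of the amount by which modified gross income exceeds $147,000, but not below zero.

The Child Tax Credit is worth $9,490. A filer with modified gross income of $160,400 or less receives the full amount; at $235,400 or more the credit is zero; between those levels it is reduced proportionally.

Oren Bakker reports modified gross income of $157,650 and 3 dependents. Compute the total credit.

Working Family Credit: base = 3 × $3,900 = $11,700. $157,650 is below the $182,600 cutoff, so the full $11,700 applies.
Renter's Relief Credit: 16% of the $10,650 excess over $147,000 is $1,704; credit = $4,375 − $1,704 = $2,671.
Child Tax Credit: $157,650 is at or below the $160,400 threshold, so the full $9,490 applies.
Total: $11,700 + $2,671 + $9,490 = $23,861.

$23,861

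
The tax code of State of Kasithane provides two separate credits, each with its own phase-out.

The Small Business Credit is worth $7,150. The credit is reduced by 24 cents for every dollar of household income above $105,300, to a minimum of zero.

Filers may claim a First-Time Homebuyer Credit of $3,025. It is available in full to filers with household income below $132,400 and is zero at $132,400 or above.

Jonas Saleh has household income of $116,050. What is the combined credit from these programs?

$7,595

Small Business Credit: 24% of the $10,750 excess over $105,300 is $2,580; credit = $7,150 − $2,580 = $4,570.
First-Time Homebuyer Credit: $116,050 is below the $132,400 cutoff, so the full $3,025 applies.
Total: $4,570 + $3,025 = $7,595.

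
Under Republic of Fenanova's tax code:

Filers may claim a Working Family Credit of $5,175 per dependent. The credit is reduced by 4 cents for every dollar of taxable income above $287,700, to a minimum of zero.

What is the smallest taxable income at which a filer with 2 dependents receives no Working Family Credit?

Full credit = 2 × $5,175 = $10,350.
The credit falls by 4% of each dollar above $287,700, so it reaches zero when the excess is $10,350 / 4% = $258,750: income = $287,700 + $258,750 = $546,450.

$546,450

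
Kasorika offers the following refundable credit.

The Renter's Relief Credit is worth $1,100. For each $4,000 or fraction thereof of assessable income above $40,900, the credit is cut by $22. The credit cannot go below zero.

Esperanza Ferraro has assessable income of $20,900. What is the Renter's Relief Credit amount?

Renter's Relief Credit: $20,900 is at or below the $40,900 threshold, so the full $1,100 applies.

$1,100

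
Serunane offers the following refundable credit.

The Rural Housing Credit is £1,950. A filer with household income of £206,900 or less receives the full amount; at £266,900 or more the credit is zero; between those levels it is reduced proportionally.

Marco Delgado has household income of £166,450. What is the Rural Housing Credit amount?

£1,950

Rural Housing Credit: £166,450 is at or below the £206,900 threshold, so the full £1,950 applies.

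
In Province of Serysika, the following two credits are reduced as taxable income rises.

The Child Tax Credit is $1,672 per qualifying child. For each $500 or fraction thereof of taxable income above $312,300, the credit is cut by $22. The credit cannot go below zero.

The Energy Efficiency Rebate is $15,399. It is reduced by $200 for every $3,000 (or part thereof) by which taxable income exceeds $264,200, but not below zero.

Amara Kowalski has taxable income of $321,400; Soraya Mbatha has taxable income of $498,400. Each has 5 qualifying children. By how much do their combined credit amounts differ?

$19,187

Amara ($321,400): Child Tax Credit: base = 5 × $1,672 = $8,360. income exceeds $312,300 by $9,100, which is 19 full-or-partial $500 increments; reduction = 19 × $22 = $418, leaving $7,942. Energy Efficiency Rebate: income exceeds $264,200 by $57,200, which is 20 full-or-partial $3,000 increments; reduction = 20 × $200 = $4,000, leaving $11,399. total $7,942 + $11,399 = $19,341
Soraya ($498,400): Child Tax Credit: base = 5 × $1,672 = $8,360. income exceeds $312,300 by $186,100, which is 373 full-or-partial $500 increments; reduction = 373 × $22 = $8,206, leaving $154. Energy Efficiency Rebate: income exceeds $264,200 by $234,200 → 79 increments × $200 = $15,800 ≥ base, so the credit is $0. total $154 + $0 = $154
Difference: |$19,341 − $154| = $19,187.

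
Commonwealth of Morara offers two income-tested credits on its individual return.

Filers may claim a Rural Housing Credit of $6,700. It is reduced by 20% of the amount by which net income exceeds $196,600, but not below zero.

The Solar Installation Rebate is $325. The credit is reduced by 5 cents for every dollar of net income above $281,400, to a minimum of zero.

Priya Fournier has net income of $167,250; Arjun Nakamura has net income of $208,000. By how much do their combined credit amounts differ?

$2,280

Priya ($167,250): Rural Housing Credit: $167,250 is at or below the $196,600 threshold, so the full $6,700 applies. Solar Installation Rebate: $167,250 is at or below the $281,400 threshold, so the full $325 applies. total $6,700 + $325 = $7,025
Arjun ($208,000): Rural Housing Credit: 20% of the $11,400 excess over $196,600 is $2,280; credit = $6,700 − $2,280 = $4,420. Solar Installation Rebate: $208,000 is at or below the $281,400 threshold, so the full $325 applies. total $4,420 + $325 = $4,745
Difference: |$7,025 − $4,745| = $2,280.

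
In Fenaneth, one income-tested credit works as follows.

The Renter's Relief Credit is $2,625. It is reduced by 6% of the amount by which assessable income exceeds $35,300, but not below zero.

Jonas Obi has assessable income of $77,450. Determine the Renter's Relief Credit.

Renter's Relief Credit: 6% of the $42,150 excess over $35,300 is $2,529; credit = $2,625 − $2,529 = $96.

$96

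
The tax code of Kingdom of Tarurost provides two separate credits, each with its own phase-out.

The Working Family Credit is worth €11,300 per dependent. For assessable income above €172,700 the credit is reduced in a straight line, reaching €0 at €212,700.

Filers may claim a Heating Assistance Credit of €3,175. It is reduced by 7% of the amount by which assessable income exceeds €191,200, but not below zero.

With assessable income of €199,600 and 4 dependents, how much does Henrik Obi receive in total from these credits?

Working Family Credit: base = 4 × €11,300 = €45,200. €199,600 is €26,900 into a €40,000 phase-out range, leaving 13,100/40,000 of the credit: €45,200 × 13,100/40,000 = €14,803.
Heating Assistance Credit: 7% of the €8,400 excess over €191,200 is €588; credit = €3,175 − €588 = €2,587.
Total: €14,803 + €2,587 = €17,390.

€17,390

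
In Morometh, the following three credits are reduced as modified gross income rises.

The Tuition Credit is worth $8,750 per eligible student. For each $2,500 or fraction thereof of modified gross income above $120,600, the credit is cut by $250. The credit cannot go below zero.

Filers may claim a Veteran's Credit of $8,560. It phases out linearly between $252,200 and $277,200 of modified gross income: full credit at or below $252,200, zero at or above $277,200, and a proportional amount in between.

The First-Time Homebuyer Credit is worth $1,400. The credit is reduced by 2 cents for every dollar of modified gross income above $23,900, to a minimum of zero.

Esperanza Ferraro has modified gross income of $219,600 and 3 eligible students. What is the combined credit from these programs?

Tuition Credit: base = 3 × $8,750 = $26,250. income exceeds $120,600 by $99,000, which is 40 full-or-partial $2,500 increments; reduction = 40 × $250 = $10,000, leaving $16,250.
Veteran's Credit: $219,600 is at or below the $252,200 threshold, so the full $8,560 applies.
First-Time Homebuyer Credit: 2% of the $195,700 excess over $23,900 is $3,914 ≥ base, so the credit is $0.
Total: $16,250 + $8,560 + $0 = $24,810.

$24,810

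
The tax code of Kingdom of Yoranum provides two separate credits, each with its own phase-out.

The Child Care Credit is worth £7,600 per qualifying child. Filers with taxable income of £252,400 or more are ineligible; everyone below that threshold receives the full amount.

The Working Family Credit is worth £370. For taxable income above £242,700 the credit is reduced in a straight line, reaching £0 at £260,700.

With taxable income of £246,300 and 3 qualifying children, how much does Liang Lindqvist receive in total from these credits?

£23,096

Child Care Credit: base = 3 × £7,600 = £22,800. £246,300 is below the £252,400 cutoff, so the full £22,800 applies.
Working Family Credit: £246,300 is £3,600 into a £18,000 phase-out range, leaving 14,400/18,000 of the credit: £370 × 14,400/18,000 = £296.
Total: £22,800 + £296 = £23,096.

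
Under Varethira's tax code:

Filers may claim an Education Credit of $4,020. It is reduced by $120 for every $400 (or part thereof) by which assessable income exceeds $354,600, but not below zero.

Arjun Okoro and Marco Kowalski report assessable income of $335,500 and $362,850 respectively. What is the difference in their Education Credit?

$2,520

Arjun ($335,500): Education Credit: $335,500 is at or below the $354,600 threshold, so the full $4,020 applies.
Marco ($362,850): Education Credit: income exceeds $354,600 by $8,250, which is 21 full-or-partial $400 increments; reduction = 21 × $120 = $2,520, leaving $1,500.
Difference: |$4,020 − $1,500| = $2,520.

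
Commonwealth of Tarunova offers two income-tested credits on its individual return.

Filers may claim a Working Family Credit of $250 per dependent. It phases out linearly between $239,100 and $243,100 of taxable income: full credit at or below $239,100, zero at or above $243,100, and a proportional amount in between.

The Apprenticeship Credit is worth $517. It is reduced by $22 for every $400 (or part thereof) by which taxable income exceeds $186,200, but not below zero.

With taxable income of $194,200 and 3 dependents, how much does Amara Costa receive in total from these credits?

$827

Working Family Credit: base = 3 × $250 = $750. $194,200 is at or below the $239,100 threshold, so the full $750 applies.
Apprenticeship Credit: income exceeds $186,200 by $8,000, which is 20 full-or-partial $400 increments; reduction = 20 × $22 = $440, leaving $77.
Total: $750 + $77 = $827.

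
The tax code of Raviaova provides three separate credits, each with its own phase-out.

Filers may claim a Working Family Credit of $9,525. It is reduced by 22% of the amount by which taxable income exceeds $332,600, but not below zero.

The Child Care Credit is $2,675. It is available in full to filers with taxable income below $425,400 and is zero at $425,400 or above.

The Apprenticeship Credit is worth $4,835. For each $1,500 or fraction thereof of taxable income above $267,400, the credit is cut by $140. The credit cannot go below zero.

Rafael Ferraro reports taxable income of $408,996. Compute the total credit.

Working Family Credit: 22% of the $76,396 excess over $332,600 is $16,807.12 ≥ base, so the credit is $0.
Child Care Credit: $408,996 is below the $425,400 cutoff, so the full $2,675 applies.
Apprenticeship Credit: income exceeds $267,400 by $141,596 → 95 increments × $140 = $13,300 ≥ base, so the credit is $0.
Total: $0 + $2,675 + $0 = $2,675.

$2,675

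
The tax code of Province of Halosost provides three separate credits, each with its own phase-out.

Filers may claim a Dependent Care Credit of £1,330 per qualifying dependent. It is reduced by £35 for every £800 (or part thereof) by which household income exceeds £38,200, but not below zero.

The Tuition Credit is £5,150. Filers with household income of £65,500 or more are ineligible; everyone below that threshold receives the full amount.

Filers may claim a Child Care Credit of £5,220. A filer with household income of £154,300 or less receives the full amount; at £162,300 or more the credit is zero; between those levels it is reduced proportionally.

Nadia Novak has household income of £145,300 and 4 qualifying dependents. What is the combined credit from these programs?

Dependent Care Credit: base = 4 × £1,330 = £5,320. income exceeds £38,200 by £107,100, which is 134 full-or-partial £800 increments; reduction = 134 × £35 = £4,690, leaving £630.
Tuition Credit: £145,300 meets or exceeds the £65,500 cutoff, so the credit is £0.
Child Care Credit: £145,300 is at or below the £154,300 threshold, so the full £5,220 applies.
Total: £630 + £0 + £5,220 = £5,850.

£5,850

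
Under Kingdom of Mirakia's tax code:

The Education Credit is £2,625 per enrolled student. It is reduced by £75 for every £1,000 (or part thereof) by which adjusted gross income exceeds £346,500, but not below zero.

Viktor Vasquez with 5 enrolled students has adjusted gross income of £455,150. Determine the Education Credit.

£4,950

Education Credit: base = 5 × £2,625 = £13,125. income exceeds £346,500 by £108,650, which is 109 full-or-partial £1,000 increments; reduction = 109 × £75 = £8,175, leaving £4,950.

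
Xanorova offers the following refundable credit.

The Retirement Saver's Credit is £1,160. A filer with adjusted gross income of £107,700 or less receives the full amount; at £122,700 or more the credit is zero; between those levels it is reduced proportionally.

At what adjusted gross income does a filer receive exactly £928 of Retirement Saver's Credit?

£110,700

£928 is 928/1,160 of the full £1,160, so 232/1,160 of the £15,000 range has been used: income = £107,700 + £15,000 × 232/1,160 = £110,700.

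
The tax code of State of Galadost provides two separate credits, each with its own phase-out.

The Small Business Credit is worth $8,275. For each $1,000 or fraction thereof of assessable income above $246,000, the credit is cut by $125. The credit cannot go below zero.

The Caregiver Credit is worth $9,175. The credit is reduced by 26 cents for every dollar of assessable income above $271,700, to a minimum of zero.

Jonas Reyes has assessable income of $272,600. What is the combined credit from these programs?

$13,841

Small Business Credit: income exceeds $246,000 by $26,600, which is 27 full-or-partial $1,000 increments; reduction = 27 × $125 = $3,375, leaving $4,900.
Caregiver Credit: 26% of the $900 excess over $271,700 is $234; credit = $9,175 − $234 = $8,941.
Total: $4,900 + $8,941 = $13,841.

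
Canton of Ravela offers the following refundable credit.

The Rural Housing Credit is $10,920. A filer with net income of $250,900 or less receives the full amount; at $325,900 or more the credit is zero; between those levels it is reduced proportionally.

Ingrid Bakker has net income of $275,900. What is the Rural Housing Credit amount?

$7,280

Rural Housing Credit: $275,900 is $25,000 into a $75,000 phase-out range, leaving 50,000/75,000 of the credit: $10,920 × 50,000/75,000 = $7,280.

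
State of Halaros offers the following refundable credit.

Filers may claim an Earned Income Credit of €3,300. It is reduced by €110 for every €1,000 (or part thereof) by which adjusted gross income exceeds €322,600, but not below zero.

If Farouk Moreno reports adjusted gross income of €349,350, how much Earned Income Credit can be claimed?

€330

Earned Income Credit: income exceeds €322,600 by €26,750, which is 27 full-or-partial €1,000 increments; reduction = 27 × €110 = €2,970, leaving €330.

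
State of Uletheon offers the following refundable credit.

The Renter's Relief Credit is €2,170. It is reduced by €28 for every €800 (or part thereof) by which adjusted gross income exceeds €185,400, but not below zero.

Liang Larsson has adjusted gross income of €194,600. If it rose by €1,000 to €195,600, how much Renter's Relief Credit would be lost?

At €194,600 — income exceeds €185,400 by €9,200, which is 12 full-or-partial €800 increments; reduction = 12 × €28 = €336, leaving €1,834.
At €195,600 — income exceeds €185,400 by €10,200, which is 13 full-or-partial €800 increments; reduction = 13 × €28 = €364, leaving €1,806.
Lost: €1,834 − €1,806 = €28.

€28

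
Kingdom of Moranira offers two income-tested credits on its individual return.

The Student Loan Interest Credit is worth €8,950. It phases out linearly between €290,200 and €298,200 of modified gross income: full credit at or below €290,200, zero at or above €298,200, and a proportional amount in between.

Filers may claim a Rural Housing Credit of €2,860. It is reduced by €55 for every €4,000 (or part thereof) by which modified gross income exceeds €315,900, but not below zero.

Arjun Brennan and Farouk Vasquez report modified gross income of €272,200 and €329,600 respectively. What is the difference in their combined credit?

Arjun (€272,200): Student Loan Interest Credit: €272,200 is at or below the €290,200 threshold, so the full €8,950 applies. Rural Housing Credit: €272,200 is at or below the €315,900 threshold, so the full €2,860 applies. total €8,950 + €2,860 = €11,810
Farouk (€329,600): Student Loan Interest Credit: €329,600 is at or above €298,200, so the credit is €0. Rural Housing Credit: income exceeds €315,900 by €13,700, which is 4 full-or-partial €4,000 increments; reduction = 4 × €55 = €220, leaving €2,640. total €0 + €2,640 = €2,640
Difference: |€11,810 − €2,640| = €9,170.

€9,170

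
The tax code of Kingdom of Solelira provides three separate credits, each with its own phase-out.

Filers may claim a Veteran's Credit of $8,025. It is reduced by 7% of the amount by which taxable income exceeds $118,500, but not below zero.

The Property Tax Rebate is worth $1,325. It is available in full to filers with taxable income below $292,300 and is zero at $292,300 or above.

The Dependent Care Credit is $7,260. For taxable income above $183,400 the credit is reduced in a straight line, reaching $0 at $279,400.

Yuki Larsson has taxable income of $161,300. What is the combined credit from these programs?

Veteran's Credit: 7% of the $42,800 excess over $118,500 is $2,996; credit = $8,025 − $2,996 = $5,029.
Property Tax Rebate: $161,300 is below the $292,300 cutoff, so the full $1,325 applies.
Dependent Care Credit: $161,300 is at or below the $183,400 threshold, so the full $7,260 applies.
Total: $5,029 + $1,325 + $7,260 = $13,614.

$13,614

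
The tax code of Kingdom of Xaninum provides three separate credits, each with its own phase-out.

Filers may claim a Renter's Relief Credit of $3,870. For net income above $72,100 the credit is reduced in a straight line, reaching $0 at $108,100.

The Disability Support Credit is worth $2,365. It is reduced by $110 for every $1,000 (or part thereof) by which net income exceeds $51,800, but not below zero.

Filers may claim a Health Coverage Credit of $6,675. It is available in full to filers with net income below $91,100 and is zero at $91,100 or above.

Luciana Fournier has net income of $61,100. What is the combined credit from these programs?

Renter's Relief Credit: $61,100 is at or below the $72,100 threshold, so the full $3,870 applies.
Disability Support Credit: income exceeds $51,800 by $9,300, which is 10 full-or-partial $1,000 increments; reduction = 10 × $110 = $1,100, leaving $1,265.
Health Coverage Credit: $61,100 is below the $91,100 cutoff, so the full $6,675 applies.
Total: $3,870 + $1,265 + $6,675 = $11,810.

$11,810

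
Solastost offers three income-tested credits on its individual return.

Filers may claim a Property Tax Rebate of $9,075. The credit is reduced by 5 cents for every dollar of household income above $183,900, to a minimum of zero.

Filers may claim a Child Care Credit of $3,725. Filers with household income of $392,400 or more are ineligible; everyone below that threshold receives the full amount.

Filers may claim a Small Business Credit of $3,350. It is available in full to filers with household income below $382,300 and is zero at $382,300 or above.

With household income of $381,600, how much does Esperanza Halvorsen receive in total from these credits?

$7,075

Property Tax Rebate: 5% of the $197,700 excess over $183,900 is $9,885 ≥ base, so the credit is $0.
Child Care Credit: $381,600 is below the $392,400 cutoff, so the full $3,725 applies.
Small Business Credit: $381,600 is below the $382,300 cutoff, so the full $3,350 applies.
Total: $0 + $3,725 + $3,350 = $7,075.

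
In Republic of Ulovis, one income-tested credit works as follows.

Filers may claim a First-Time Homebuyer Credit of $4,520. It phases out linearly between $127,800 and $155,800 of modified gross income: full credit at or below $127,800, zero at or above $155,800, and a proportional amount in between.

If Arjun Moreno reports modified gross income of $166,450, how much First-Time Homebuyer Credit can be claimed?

$0

First-Time Homebuyer Credit: $166,450 is at or above $155,800, so the credit is $0.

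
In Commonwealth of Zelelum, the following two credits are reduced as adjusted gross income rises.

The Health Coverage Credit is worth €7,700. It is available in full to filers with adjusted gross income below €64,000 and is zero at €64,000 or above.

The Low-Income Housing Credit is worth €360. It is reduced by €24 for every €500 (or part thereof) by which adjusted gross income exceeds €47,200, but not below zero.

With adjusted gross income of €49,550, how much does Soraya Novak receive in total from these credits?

Health Coverage Credit: €49,550 is below the €64,000 cutoff, so the full €7,700 applies.
Low-Income Housing Credit: income exceeds €47,200 by €2,350, which is 5 full-or-partial €500 increments; reduction = 5 × €24 = €120, leaving €240.
Total: €7,700 + €240 = €7,940.

€7,940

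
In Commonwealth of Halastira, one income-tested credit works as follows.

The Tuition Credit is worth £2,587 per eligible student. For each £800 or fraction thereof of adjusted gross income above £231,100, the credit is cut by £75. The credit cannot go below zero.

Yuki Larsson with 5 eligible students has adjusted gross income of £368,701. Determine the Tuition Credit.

£0

Tuition Credit: base = 5 × £2,587 = £12,935. income exceeds £231,100 by £137,601 → 173 increments × £75 = £12,975 ≥ base, so the credit is £0.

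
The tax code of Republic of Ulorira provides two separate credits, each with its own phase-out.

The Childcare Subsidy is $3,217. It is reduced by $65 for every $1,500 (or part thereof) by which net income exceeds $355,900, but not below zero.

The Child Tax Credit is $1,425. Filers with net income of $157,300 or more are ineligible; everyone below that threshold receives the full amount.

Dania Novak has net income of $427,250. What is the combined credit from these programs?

$97

Childcare Subsidy: income exceeds $355,900 by $71,350, which is 48 full-or-partial $1,500 increments; reduction = 48 × $65 = $3,120, leaving $97.
Child Tax Credit: $427,250 meets or exceeds the $157,300 cutoff, so the credit is $0.
Total: $97 + $0 = $97.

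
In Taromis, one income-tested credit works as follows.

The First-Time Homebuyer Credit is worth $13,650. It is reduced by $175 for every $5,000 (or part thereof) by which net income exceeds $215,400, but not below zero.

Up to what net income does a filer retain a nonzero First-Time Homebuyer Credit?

$600,400

After 77 increments the reduction is 77 × $175 = $13,475, leaving $175; one more increment wipes it out. Increment 77 ends at excess 77 × $5,000 = $385,000, so the highest qualifying income is $215,400 + $385,000 = $600,400.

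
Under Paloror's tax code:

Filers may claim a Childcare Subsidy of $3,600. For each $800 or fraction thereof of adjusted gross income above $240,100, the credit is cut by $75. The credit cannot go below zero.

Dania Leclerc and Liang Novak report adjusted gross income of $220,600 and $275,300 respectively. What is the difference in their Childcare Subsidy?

$3,300

Dania ($220,600): Childcare Subsidy: $220,600 is at or below the $240,100 threshold, so the full $3,600 applies.
Liang ($275,300): Childcare Subsidy: income exceeds $240,100 by $35,200, which is 44 full-or-partial $800 increments; reduction = 44 × $75 = $3,300, leaving $300.
Difference: |$3,600 − $300| = $3,300.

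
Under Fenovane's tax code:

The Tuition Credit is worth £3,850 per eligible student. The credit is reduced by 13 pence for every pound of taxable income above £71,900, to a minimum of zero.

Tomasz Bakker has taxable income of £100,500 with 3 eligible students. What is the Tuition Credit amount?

Tuition Credit: base = 3 × £3,850 = £11,550. 13% of the £28,600 excess over £71,900 is £3,718; credit = £11,550 − £3,718 = £7,832.

£7,832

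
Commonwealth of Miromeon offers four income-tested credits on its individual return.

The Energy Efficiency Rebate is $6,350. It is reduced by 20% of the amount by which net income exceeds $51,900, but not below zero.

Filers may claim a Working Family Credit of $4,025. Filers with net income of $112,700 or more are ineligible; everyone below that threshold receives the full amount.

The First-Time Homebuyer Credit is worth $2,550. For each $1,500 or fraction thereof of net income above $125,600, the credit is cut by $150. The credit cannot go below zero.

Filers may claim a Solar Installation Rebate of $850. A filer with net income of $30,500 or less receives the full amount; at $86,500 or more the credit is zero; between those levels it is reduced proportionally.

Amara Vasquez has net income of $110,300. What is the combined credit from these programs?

Energy Efficiency Rebate: 20% of the $58,400 excess over $51,900 is $11,680 ≥ base, so the credit is $0.
Working Family Credit: $110,300 is below the $112,700 cutoff, so the full $4,025 applies.
First-Time Homebuyer Credit: $110,300 is at or below the $125,600 threshold, so the full $2,550 applies.
Solar Installation Rebate: $110,300 is at or above $86,500, so the credit is $0.
Total: $0 + $4,025 + $2,550 + $0 = $6,575.

$6,575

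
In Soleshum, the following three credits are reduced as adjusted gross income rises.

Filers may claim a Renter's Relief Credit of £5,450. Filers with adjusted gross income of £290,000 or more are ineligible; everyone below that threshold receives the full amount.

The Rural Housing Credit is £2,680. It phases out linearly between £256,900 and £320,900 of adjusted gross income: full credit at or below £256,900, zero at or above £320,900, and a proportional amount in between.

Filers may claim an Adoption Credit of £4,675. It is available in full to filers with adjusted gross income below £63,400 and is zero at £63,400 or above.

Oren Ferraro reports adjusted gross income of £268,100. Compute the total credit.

Renter's Relief Credit: £268,100 is below the £290,000 cutoff, so the full £5,450 applies.
Rural Housing Credit: £268,100 is £11,200 into a £64,000 phase-out range, leaving 52,800/64,000 of the credit: £2,680 × 52,800/64,000 = £2,211.
Adoption Credit: £268,100 meets or exceeds the £63,400 cutoff, so the credit is £0.
Total: £5,450 + £2,211 + £0 = £7,661.

£7,661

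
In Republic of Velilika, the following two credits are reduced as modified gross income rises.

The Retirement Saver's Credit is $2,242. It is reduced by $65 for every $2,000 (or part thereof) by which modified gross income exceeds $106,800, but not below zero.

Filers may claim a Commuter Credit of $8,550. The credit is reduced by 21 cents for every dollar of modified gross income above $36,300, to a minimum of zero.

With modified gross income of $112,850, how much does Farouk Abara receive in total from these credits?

Retirement Saver's Credit: income exceeds $106,800 by $6,050, which is 4 full-or-partial $2,000 increments; reduction = 4 × $65 = $260, leaving $1,982.
Commuter Credit: 21% of the $76,550 excess over $36,300 is $16,075.50 ≥ base, so the credit is $0.
Total: $1,982 + $0 = $1,982.

$1,982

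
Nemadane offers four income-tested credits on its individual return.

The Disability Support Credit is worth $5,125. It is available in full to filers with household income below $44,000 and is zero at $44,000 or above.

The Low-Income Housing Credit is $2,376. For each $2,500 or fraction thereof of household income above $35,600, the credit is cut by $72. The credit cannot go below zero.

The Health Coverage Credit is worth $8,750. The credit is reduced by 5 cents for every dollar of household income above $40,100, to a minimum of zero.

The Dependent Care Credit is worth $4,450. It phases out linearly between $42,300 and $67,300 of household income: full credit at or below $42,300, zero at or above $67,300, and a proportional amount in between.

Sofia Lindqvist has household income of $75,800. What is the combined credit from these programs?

$8,117

Disability Support Credit: $75,800 meets or exceeds the $44,000 cutoff, so the credit is $0.
Low-Income Housing Credit: income exceeds $35,600 by $40,200, which is 17 full-or-partial $2,500 increments; reduction = 17 × $72 = $1,224, leaving $1,152.
Health Coverage Credit: 5% of the $35,700 excess over $40,100 is $1,785; credit = $8,750 − $1,785 = $6,965.
Dependent Care Credit: $75,800 is at or above $67,300, so the credit is $0.
Total: $0 + $1,152 + $6,965 + $0 = $8,117.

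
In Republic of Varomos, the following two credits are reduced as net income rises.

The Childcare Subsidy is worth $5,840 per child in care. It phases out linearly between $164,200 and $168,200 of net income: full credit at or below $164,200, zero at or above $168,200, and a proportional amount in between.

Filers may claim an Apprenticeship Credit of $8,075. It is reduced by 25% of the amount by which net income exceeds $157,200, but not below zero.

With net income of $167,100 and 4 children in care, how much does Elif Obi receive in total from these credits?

Childcare Subsidy: base = 4 × $5,840 = $23,360. $167,100 is $2,900 into a $4,000 phase-out range, leaving 1,100/4,000 of the credit: $23,360 × 1,100/4,000 = $6,424.
Apprenticeship Credit: 25% of the $9,900 excess over $157,200 is $2,475; credit = $8,075 − $2,475 = $5,600.
Total: $6,424 + $5,600 = $12,024.

$12,024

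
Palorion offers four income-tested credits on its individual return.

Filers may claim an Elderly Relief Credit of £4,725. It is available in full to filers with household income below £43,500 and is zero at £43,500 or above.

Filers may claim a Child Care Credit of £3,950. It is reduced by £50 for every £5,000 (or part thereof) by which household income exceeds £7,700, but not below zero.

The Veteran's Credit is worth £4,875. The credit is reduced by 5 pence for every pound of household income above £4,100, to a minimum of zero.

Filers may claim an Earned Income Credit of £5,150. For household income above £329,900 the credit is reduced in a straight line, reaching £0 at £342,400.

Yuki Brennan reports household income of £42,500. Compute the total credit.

Elderly Relief Credit: £42,500 is below the £43,500 cutoff, so the full £4,725 applies.
Child Care Credit: income exceeds £7,700 by £34,800, which is 7 full-or-partial £5,000 increments; reduction = 7 × £50 = £350, leaving £3,600.
Veteran's Credit: 5% of the £38,400 excess over £4,100 is £1,920; credit = £4,875 − £1,920 = £2,955.
Earned Income Credit: £42,500 is at or below the £329,900 threshold, so the full £5,150 applies.
Total: £4,725 + £3,600 + £2,955 + £5,150 = £16,430.

£16,430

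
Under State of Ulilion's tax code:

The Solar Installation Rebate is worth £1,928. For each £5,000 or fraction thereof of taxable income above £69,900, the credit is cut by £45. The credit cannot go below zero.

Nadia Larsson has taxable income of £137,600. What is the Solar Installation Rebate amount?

£1,298

Solar Installation Rebate: income exceeds £69,900 by £67,700, which is 14 full-or-partial £5,000 increments; reduction = 14 × £45 = £630, leaving £1,298.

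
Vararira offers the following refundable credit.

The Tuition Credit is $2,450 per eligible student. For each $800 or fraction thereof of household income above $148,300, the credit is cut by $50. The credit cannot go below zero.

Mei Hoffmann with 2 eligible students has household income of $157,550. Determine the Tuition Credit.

Tuition Credit: base = 2 × $2,450 = $4,900. income exceeds $148,300 by $9,250, which is 12 full-or-partial $800 increments; reduction = 12 × $50 = $600, leaving $4,300.

$4,300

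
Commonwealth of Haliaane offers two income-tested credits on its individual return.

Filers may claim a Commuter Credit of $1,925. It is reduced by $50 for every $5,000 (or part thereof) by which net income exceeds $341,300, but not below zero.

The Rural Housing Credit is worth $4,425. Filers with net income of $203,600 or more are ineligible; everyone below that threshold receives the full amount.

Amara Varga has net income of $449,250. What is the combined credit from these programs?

$825

Commuter Credit: income exceeds $341,300 by $107,950, which is 22 full-or-partial $5,000 increments; reduction = 22 × $50 = $1,100, leaving $825.
Rural Housing Credit: $449,250 meets or exceeds the $203,600 cutoff, so the credit is $0.
Total: $825 + $0 = $825.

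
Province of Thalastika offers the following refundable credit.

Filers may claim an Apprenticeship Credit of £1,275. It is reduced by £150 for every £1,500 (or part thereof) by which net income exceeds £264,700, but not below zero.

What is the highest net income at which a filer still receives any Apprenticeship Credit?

After 8 increments the reduction is 8 × £150 = £1,200, leaving £75; one more increment wipes it out. Increment 8 ends at excess 8 × £1,500 = £12,000, so the highest qualifying income is £264,700 + £12,000 = £276,700.

£276,700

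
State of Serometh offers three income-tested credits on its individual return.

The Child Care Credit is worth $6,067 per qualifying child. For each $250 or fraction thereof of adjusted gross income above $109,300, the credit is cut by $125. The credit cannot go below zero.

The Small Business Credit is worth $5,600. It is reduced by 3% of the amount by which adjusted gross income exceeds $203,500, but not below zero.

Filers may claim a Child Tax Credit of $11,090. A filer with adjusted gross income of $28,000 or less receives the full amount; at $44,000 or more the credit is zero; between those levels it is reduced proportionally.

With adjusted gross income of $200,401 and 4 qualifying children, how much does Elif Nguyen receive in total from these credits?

$5,600

Child Care Credit: base = 4 × $6,067 = $24,268. income exceeds $109,300 by $91,101 → 365 increments × $125 = $45,625 ≥ base, so the credit is $0.
Small Business Credit: $200,401 is at or below the $203,500 threshold, so the full $5,600 applies.
Child Tax Credit: $200,401 is at or above $44,000, so the credit is $0.
Total: $0 + $5,600 + $0 = $5,600.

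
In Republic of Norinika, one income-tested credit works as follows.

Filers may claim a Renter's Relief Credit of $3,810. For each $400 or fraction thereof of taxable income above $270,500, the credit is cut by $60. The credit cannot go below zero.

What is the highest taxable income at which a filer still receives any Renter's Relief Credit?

$295,700

After 63 increments the reduction is 63 × $60 = $3,780, leaving $30; one more increment wipes it out. Increment 63 ends at excess 63 × $400 = $25,200, so the highest qualifying income is $270,500 + $25,200 = $295,700.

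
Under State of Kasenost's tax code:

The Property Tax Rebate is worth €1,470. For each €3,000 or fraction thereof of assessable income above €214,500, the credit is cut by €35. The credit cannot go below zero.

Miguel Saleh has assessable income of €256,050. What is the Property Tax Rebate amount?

€980

Property Tax Rebate: income exceeds €214,500 by €41,550, which is 14 full-or-partial €3,000 increments; reduction = 14 × €35 = €490, leaving €980.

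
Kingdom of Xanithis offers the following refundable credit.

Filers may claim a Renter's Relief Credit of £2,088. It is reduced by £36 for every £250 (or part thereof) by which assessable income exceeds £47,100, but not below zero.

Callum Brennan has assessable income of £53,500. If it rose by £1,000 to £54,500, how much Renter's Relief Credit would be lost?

£144

At £53,500 — income exceeds £47,100 by £6,400, which is 26 full-or-partial £250 increments; reduction = 26 × £36 = £936, leaving £1,152.
At £54,500 — income exceeds £47,100 by £7,400, which is 30 full-or-partial £250 increments; reduction = 30 × £36 = £1,080, leaving £1,008.
Lost: £1,152 − £1,008 = £144.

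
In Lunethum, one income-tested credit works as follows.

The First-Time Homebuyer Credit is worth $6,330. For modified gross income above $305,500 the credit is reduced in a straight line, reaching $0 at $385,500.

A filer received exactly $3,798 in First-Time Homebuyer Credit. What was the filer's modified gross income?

$3,798 is 3,798/6,330 of the full $6,330, so 2,532/6,330 of the $80,000 range has been used: income = $305,500 + $80,000 × 2,532/6,330 = $337,500.

$337,500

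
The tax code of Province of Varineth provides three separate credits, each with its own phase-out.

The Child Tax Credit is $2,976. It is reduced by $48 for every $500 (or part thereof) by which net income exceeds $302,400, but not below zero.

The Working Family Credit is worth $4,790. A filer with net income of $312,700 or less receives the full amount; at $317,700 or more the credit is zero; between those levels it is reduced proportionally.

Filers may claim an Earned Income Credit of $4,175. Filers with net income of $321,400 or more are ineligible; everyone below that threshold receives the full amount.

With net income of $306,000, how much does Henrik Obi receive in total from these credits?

$11,557

Child Tax Credit: income exceeds $302,400 by $3,600, which is 8 full-or-partial $500 increments; reduction = 8 × $48 = $384, leaving $2,592.
Working Family Credit: $306,000 is at or below the $312,700 threshold, so the full $4,790 applies.
Earned Income Credit: $306,000 is below the $321,400 cutoff, so the full $4,175 applies.
Total: $2,592 + $4,790 + $4,175 = $11,557.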